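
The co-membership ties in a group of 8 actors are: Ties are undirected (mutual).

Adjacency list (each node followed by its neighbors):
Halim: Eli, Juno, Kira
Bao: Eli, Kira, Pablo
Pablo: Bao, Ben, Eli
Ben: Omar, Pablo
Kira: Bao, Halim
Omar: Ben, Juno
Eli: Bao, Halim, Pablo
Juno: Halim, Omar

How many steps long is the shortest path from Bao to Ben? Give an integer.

One shortest route is Bao – Pablo – Ben, which uses 2 edges, and Bao and Ben are not directly tied, so nothing shorter exists. So d(Bao,Ben) = 2.

2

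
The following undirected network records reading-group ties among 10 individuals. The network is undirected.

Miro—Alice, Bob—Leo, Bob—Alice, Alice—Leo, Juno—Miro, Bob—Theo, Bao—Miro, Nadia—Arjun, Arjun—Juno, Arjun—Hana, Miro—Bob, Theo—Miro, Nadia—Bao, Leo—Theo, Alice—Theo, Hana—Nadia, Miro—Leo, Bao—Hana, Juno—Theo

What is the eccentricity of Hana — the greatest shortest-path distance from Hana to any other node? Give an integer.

3

Distances from Hana: Alice:3, Arjun:1, Bao:1, Bob:3, Juno:2, Leo:3, Miro:2, Nadia:1, Theo:3.
The largest is 3 (to Theo, Leo, Bob, and Alice), so the eccentricity of Hana is 3.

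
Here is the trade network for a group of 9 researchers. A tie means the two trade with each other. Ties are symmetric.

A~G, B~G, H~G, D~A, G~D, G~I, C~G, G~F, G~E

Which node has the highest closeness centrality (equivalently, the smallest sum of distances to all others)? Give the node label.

G

Farness (sum of distances to all others) for each node — A:14, B:15, C:15, D:14, E:15, F:15, G:8, H:15, I:15.
The smallest farness is 8, for G, so G has the highest closeness.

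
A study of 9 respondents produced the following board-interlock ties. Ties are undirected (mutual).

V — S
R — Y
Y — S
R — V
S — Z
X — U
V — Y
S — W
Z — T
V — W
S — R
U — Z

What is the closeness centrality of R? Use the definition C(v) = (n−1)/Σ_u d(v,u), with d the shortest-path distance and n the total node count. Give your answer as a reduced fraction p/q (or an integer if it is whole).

8/17

Distances from R: S:1, T:3, U:3, V:1, W:2, X:4, Y:1, Z:2. Sum = 17.
n = 9, so closeness = 8/17.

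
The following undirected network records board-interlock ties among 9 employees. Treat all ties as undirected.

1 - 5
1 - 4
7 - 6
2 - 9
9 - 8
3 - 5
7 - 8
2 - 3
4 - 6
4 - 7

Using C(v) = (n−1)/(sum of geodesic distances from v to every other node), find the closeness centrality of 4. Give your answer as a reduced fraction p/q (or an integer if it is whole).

Distances from 4: 1:1, 2:4, 3:3, 5:2, 6:1, 7:1, 8:2, 9:3. Sum = 17.
n = 9, so closeness = 8/17.

8/17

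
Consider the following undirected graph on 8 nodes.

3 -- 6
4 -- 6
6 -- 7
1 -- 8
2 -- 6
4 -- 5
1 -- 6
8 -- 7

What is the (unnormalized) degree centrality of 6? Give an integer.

5

6 is directly tied to 1, 2, 3, 4, and 7. That is 5 neighbors, so the degree of 6 is 5.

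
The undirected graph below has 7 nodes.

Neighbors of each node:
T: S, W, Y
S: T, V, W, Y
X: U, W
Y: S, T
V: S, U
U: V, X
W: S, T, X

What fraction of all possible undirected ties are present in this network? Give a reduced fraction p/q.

There are 9 edges and 7 nodes, so the maximum possible is C(7,2) = 21.
Density = 9/21 = 3/7.

3/7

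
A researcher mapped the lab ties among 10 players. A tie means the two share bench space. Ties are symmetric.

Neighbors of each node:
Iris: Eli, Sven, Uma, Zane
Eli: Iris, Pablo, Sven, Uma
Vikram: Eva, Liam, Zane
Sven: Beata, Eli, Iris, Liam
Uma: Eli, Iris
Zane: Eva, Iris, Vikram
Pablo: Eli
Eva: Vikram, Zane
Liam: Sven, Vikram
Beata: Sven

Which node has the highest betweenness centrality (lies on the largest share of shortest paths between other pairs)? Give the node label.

Sven

Unnormalized betweenness of each node: Beata:0, Eli:19/2, Eva:0, Iris:25/2, Liam:4, Pablo:0, Sven:13, Uma:0, Vikram:3, Zane:8.
Sven has the largest value, 13, making it the main broker — the node through which the most shortest paths run.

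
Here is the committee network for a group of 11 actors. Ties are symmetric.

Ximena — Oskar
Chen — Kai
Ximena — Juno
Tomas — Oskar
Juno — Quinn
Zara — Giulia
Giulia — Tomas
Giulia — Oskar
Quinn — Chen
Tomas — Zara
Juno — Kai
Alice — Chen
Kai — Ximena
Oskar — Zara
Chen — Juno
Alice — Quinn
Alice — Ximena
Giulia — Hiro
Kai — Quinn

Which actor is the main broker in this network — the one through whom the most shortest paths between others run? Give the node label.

Unnormalized betweenness of each node: Alice:4, Chen:2/3, Giulia:9, Hiro:0, Juno:4, Kai:4, Oskar:24, Quinn:2/3, Tomas:0, Ximena:77/3, Zara:0.
Ximena has the largest value, 77/3, making it the main broker — the node through which the most shortest paths run.

Ximena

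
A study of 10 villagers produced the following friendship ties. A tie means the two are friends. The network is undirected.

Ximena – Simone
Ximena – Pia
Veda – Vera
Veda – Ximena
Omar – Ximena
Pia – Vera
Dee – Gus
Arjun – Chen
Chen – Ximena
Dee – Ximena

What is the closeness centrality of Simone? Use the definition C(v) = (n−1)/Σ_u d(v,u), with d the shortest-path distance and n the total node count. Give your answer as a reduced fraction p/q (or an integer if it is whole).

Distances from Simone: Arjun:3, Chen:2, Dee:2, Gus:3, Omar:2, Pia:2, Veda:2, Vera:3, Ximena:1. Sum = 20.
n = 10, so closeness = 9/20.

9/20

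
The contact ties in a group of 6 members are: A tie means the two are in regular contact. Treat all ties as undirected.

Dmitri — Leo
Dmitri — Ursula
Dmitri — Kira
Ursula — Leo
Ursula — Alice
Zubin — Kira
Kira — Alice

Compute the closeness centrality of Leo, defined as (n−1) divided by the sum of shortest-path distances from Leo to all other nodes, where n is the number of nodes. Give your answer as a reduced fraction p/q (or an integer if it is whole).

Distances from Leo: Alice:2, Dmitri:1, Kira:2, Ursula:1, Zubin:3. Sum = 9.
n = 6, so closeness = 5/9.

5/9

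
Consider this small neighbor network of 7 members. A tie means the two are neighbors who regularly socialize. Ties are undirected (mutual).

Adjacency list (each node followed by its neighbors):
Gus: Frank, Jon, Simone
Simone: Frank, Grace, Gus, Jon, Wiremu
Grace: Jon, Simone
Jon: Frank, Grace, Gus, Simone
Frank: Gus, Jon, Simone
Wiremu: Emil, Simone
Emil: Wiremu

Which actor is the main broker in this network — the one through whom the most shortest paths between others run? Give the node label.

Unnormalized betweenness of each node: Emil:0, Frank:0, Grace:0, Gus:0, Jon:1, Simone:9, Wiremu:5.
Simone has the largest value, 9, making it the main broker — the node through which the most shortest paths run.

Simone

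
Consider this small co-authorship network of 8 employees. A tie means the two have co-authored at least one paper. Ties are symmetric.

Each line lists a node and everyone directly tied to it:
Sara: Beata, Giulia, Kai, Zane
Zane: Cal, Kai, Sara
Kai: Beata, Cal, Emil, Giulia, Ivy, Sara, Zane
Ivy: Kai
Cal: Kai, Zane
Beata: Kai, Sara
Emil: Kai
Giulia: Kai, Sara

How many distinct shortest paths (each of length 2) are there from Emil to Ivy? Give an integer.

The shortest distance is 2, and the only length-2 path is Emil–Kai–Ivy. So there is exactly 1 shortest path.

1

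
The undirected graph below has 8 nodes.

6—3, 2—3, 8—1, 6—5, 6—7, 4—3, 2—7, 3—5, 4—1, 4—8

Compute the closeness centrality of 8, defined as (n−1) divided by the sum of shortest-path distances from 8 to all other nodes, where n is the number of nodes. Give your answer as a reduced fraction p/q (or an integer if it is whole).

Distances from 8: 1:1, 2:3, 3:2, 4:1, 5:3, 6:3, 7:4. Sum = 17.
n = 8, so closeness = 7/17.

7/17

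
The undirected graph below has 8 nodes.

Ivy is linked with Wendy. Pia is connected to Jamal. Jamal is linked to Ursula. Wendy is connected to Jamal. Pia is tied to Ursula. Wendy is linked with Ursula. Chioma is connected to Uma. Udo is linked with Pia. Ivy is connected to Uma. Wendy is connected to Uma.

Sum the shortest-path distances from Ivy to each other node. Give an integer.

Distances from Ivy: Chioma:2, Jamal:2, Pia:3, Udo:4, Uma:1, Ursula:2, Wendy:1.
Sum = 2 + 2 + 3 + 4 + 1 + 2 + 1 = 15.

15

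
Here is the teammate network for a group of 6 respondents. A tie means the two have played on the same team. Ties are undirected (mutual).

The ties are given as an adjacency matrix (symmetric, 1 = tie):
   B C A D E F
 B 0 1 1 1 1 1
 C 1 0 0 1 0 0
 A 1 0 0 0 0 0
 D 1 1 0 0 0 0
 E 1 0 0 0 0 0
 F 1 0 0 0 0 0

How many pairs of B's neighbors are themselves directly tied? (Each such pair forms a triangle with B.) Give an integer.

B's neighbors: A, C, D, E, and F.
Neighbor pairs that are themselves tied: B–C–D. Each forms one triangle with B, for 1 in total.

1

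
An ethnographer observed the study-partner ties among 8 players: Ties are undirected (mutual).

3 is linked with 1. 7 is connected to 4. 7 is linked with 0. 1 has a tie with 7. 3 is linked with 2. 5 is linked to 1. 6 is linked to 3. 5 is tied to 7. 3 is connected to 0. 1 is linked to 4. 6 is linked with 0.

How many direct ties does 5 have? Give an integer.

2

5 is directly tied to 1 and 7. That is 2 neighbors, so the degree of 5 is 2.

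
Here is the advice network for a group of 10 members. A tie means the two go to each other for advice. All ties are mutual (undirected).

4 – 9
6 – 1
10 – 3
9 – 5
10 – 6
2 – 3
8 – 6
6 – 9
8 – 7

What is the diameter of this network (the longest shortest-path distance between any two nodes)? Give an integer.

Eccentricity of each node (its greatest distance to any other): 1:4, 2:5, 3:4, 4:5, 5:5, 6:3, 7:5, 8:4, 9:4, 10:3.
The maximum eccentricity is 5, realized for instance by the pair 4–2 via 4 – 9 – 6 – 10 – 3 – 2. So the diameter is 5.

5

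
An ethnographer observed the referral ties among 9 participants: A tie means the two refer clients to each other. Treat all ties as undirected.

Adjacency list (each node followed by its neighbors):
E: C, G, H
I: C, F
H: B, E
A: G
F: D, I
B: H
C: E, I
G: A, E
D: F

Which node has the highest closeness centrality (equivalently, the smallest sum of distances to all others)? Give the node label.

Farness (sum of distances to all others) for each node — A:28, B:28, C:17, D:32, E:16, F:25, G:21, H:21, I:20.
The smallest farness is 16, for E, so E has the highest closeness.

E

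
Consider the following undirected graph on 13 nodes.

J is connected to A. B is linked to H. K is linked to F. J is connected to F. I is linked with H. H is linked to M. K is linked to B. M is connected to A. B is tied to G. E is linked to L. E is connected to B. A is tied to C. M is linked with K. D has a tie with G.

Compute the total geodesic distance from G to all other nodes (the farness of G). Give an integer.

Distances from G: A:4, B:1, C:5, D:1, E:2, F:3, H:2, I:3, J:4, K:2, L:3, M:3.
Sum = 4 + 1 + 5 + 1 + 2 + 3 + 2 + 3 + 4 + 2 + 3 + 3 = 33.

33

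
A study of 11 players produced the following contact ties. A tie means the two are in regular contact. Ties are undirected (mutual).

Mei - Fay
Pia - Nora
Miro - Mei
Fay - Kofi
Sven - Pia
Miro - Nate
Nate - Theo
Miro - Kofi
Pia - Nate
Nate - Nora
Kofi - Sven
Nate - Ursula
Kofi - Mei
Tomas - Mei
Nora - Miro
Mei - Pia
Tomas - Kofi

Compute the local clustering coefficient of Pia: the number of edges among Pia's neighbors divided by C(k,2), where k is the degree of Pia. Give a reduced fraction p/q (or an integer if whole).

Pia's neighbors: Mei, Nate, Nora, and Sven (k = 4).
Possible neighbor pairs: C(4,2) = 6. Edges among them: Nate–Nora → e = 1.
Clustering(Pia) = 1/6.

1/6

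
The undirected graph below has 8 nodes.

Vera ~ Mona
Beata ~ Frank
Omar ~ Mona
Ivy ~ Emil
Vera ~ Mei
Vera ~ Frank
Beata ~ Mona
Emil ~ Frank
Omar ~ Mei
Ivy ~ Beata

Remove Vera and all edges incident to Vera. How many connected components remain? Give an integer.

Vera's neighbors (Frank, Mei, and Mona) remain reachable from one another through other ties, so the rest of the network stays in one piece.

1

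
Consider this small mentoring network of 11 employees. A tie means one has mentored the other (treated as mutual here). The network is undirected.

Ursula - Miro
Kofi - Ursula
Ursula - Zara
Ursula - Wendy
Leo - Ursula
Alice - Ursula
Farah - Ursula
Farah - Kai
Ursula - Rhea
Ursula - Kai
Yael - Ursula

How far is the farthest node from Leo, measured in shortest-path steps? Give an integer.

Distances from Leo: Alice:2, Farah:2, Kai:2, Kofi:2, Miro:2, Rhea:2, Ursula:1, Wendy:2, Yael:2, Zara:2.
The largest is 2 (to Kai, Alice, Miro, Yael, Wendy, Rhea, Zara, Kofi, and Farah), so the eccentricity of Leo is 2.

2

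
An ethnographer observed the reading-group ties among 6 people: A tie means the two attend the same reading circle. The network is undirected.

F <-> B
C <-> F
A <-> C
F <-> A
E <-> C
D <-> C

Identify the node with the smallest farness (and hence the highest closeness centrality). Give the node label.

C

Farness (sum of distances to all others) for each node — A:8, B:11, C:6, D:10, E:10, F:7.
The smallest farness is 6, for C, so C has the highest closeness.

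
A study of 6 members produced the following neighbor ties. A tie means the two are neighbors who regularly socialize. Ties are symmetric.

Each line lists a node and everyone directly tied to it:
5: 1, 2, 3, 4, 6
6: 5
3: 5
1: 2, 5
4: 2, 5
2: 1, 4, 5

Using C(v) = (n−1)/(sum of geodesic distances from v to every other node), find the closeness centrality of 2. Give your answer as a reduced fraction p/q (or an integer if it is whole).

5/7

Distances from 2: 1:1, 3:2, 4:1, 5:1, 6:2. Sum = 7.
n = 6, so closeness = 5/7.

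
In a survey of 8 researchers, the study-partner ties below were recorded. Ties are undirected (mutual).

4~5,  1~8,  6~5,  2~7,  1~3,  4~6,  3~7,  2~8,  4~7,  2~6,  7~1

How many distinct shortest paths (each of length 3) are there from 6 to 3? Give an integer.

The shortest distance is 3. The length-3 paths are: 6–2–7–3; 6–4–7–3.
That gives 2 distinct shortest paths.

2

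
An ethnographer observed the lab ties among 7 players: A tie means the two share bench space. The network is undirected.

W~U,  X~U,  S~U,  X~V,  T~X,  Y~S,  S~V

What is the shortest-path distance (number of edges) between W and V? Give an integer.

3

One shortest route is W – U – S – V, which uses 3 edges, and at distance 2 from W we only reach {S, X}, which does not include V. So d(W,V) = 3.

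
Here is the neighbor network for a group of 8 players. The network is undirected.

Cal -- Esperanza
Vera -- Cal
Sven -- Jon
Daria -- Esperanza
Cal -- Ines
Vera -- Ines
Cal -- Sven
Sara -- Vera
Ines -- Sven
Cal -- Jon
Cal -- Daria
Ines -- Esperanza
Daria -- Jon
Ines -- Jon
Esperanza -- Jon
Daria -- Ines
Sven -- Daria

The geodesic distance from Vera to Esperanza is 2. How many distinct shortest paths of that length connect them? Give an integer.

The shortest distance is 2. The length-2 paths are: Vera–Ines–Esperanza; Vera–Cal–Esperanza.
That gives 2 distinct shortest paths.

2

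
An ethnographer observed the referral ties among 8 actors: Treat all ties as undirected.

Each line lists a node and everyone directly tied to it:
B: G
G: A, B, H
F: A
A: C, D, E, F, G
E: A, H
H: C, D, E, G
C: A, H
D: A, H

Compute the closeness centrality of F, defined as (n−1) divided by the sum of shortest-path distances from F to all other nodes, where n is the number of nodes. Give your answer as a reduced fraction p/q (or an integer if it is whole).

7/15

Distances from F: A:1, B:3, C:2, D:2, E:2, G:2, H:3. Sum = 15.
n = 8, so closeness = 7/15.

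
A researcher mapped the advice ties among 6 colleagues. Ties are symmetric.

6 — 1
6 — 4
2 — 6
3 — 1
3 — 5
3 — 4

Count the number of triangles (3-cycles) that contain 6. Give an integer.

0

6's neighbors are 1, 2, and 4, but none of them are tied to each other, so no triangle contains 6.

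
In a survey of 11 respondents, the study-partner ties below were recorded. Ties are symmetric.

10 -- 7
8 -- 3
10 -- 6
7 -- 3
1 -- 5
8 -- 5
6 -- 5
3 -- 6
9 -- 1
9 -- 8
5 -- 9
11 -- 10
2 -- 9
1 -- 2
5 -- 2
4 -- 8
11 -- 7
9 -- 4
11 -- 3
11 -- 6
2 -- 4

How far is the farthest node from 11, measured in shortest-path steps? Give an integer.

Distances from 11: 1:3, 2:3, 3:1, 4:3, 5:2, 6:1, 7:1, 8:2, 9:3, 10:1.
The largest is 3 (to 1, 9, 2, and 4), so the eccentricity of 11 is 3.

3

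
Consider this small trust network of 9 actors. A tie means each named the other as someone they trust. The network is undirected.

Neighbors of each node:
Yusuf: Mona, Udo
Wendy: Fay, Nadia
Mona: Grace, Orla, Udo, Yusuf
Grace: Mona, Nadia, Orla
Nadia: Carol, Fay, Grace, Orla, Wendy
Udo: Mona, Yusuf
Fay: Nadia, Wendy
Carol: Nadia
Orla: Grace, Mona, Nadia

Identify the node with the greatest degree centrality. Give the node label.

Degrees — Carol:1, Fay:2, Grace:3, Mona:4, Nadia:5, Orla:3, Udo:2, Wendy:2, Yusuf:2.
The maximum is 5, attained only by Nadia.

Nadia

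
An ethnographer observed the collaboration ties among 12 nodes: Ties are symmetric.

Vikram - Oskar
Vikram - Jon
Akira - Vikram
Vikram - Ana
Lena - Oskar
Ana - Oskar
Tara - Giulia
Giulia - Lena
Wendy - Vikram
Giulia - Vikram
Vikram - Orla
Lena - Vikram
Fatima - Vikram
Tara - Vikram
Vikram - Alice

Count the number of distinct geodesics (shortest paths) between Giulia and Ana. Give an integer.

The shortest distance is 2, and the only length-2 path is Giulia–Vikram–Ana. So there is exactly 1 shortest path.

1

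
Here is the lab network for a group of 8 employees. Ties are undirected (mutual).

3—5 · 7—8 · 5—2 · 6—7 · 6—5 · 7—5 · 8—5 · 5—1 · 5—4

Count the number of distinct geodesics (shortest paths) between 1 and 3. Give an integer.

1

The shortest distance is 2, and the only length-2 path is 1–5–3. So there is exactly 1 shortest path.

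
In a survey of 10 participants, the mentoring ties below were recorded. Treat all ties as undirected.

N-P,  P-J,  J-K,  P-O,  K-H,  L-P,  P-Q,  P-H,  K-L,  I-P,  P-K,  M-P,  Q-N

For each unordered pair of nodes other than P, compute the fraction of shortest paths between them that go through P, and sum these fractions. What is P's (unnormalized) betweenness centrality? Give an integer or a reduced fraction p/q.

Pairs whose geodesics pass through P — Q–M: 1; Q–K: 1; Q–H: 1; Q–L: 1; Q–O: 1; Q–J: 1; Q–I: 1; N–M: 1; N–K: 1; N–H: 1; N–L: 1; N–O: 1; N–J: 1; N–I: 1 … (+18 more pairs).
All other pairs contribute 0.
Summing the contributions gives betweenness(P) = 61/2.

61/2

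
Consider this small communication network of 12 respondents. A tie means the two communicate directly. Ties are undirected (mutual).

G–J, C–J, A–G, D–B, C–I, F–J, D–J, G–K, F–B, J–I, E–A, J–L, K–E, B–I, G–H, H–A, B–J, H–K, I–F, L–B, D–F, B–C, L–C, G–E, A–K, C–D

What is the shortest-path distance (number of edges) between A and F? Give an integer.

One shortest route is A – G – J – F, which uses 3 edges, and at distance 2 from A we only reach {J}, which does not include F. So d(A,F) = 3.

3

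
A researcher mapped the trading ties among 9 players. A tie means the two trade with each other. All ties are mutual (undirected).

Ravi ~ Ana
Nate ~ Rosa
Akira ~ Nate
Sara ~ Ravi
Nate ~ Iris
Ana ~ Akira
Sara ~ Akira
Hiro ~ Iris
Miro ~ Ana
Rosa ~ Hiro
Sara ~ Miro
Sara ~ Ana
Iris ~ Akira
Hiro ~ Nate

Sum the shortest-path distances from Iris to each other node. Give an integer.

15

Distances from Iris: Akira:1, Ana:2, Hiro:1, Miro:3, Nate:1, Ravi:3, Rosa:2, Sara:2.
Sum = 1 + 2 + 1 + 3 + 1 + 3 + 2 + 2 = 15.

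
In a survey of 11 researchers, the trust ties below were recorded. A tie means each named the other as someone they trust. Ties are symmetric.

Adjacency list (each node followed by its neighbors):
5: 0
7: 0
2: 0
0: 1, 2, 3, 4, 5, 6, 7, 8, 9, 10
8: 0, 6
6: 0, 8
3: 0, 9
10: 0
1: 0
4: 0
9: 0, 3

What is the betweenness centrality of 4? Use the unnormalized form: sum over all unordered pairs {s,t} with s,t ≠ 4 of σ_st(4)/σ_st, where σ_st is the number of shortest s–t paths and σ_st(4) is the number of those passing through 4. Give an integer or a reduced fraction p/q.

0

No shortest path between any pair of other nodes passes through 4.
Summing the contributions gives betweenness(4) = 0.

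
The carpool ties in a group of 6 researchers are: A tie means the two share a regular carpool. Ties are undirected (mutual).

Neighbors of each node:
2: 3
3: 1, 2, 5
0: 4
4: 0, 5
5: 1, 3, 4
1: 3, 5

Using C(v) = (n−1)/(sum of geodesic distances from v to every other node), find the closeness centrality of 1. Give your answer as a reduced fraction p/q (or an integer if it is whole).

5/9

Distances from 1: 0:3, 2:2, 3:1, 4:2, 5:1. Sum = 9.
n = 6, so closeness = 5/9.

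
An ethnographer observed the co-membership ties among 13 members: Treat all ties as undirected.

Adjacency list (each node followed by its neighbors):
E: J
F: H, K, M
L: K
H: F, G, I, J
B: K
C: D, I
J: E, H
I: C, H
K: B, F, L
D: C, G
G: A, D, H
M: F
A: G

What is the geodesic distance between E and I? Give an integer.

3

One shortest route is E – J – H – I, which uses 3 edges, and at distance 2 from E we only reach {H}, which does not include I. So d(E,I) = 3.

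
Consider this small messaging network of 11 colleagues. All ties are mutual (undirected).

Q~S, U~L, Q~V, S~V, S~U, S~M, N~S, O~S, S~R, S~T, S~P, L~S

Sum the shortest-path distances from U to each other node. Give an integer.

Distances from U: L:1, M:2, N:2, O:2, P:2, Q:2, R:2, S:1, T:2, V:2.
Sum = 1 + 2 + 2 + 2 + 2 + 2 + 2 + 1 + 2 + 2 = 18.

18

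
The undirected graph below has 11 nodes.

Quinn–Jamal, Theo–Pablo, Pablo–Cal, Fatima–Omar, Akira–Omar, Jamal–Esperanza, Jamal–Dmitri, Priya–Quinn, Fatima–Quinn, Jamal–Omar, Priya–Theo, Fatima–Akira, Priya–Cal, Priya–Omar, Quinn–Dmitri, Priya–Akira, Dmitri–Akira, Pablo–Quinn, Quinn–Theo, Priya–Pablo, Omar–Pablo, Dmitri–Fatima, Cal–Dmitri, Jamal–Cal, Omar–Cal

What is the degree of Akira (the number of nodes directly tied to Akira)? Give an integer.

4

Akira is directly tied to Dmitri, Fatima, Omar, and Priya. That is 4 neighbors, so the degree of Akira is 4.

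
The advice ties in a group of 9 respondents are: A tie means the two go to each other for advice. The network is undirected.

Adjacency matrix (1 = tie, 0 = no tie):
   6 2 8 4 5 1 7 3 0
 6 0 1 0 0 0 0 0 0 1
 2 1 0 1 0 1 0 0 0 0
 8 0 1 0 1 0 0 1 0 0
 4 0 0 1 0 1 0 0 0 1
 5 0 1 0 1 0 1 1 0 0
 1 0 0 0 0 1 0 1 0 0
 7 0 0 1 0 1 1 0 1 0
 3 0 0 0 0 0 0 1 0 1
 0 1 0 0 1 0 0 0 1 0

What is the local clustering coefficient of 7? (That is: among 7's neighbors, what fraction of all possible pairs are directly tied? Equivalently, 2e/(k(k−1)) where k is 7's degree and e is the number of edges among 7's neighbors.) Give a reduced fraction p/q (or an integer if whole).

1/6

7's neighbors: 1, 3, 5, and 8 (k = 4).
Possible neighbor pairs: C(4,2) = 6. Edges among them: 1–5 → e = 1.
Clustering(7) = 1/6.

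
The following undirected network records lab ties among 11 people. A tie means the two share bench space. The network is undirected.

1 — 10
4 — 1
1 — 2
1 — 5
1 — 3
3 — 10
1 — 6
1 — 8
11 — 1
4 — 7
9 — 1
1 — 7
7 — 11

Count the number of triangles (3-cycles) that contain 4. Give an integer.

1

4's neighbors: 1 and 7.
Neighbor pairs that are themselves tied: 4–1–7. Each forms one triangle with 4, for 1 in total.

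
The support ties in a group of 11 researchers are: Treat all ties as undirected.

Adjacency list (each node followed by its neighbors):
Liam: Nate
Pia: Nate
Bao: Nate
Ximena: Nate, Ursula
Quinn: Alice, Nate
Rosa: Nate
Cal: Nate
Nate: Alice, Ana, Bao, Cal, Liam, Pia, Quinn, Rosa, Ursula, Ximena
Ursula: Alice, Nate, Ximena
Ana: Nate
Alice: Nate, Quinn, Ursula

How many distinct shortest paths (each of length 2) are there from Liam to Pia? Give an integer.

The shortest distance is 2, and the only length-2 path is Liam–Nate–Pia. So there is exactly 1 shortest path.

1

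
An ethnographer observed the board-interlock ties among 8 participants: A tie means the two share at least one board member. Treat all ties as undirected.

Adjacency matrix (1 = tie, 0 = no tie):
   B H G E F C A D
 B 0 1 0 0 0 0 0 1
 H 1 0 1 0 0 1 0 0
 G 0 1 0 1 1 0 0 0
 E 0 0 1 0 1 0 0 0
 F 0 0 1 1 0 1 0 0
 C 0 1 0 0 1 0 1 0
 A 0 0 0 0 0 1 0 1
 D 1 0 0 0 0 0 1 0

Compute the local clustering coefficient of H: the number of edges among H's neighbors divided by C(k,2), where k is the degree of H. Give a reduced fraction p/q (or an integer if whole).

H's neighbors: B, C, and G (k = 3).
Possible neighbor pairs: C(3,2) = 3. Edges among them: none → e = 0.
Clustering(H) = 0/3 = 0.

0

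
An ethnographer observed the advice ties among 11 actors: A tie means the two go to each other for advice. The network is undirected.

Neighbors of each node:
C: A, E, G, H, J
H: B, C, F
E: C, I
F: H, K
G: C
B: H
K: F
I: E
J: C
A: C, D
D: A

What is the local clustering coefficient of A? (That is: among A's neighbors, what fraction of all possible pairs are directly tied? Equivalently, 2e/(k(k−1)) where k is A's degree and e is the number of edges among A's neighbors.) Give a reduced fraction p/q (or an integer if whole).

0

A's neighbors: C and D (k = 2).
Possible neighbor pairs: C(2,2) = 1. Edges among them: none → e = 0.
Clustering(A) = 0/1.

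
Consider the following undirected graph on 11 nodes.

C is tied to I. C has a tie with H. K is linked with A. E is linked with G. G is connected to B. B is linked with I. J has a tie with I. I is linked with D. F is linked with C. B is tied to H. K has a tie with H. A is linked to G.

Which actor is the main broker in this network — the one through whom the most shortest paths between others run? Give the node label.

I

Unnormalized betweenness of each node: A:2, B:18, C:12, D:0, E:0, F:0, G:13, H:11, I:20, J:0, K:3.
I has the largest value, 20, making it the main broker — the node through which the most shortest paths run.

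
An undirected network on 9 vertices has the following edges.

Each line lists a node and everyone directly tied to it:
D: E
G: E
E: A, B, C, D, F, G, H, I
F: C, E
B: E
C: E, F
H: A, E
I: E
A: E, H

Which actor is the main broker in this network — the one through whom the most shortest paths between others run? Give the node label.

Unnormalized betweenness of each node: A:0, B:0, C:0, D:0, E:26, F:0, G:0, H:0, I:0.
E has the largest value, 26, making it the main broker — the node through which the most shortest paths run.

E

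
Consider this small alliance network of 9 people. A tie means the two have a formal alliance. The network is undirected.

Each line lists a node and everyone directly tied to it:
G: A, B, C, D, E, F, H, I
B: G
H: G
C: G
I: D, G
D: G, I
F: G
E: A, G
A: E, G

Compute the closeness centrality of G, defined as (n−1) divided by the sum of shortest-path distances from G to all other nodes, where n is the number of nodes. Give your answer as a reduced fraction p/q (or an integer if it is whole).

Distances from G: A:1, B:1, C:1, D:1, E:1, F:1, H:1, I:1. Sum = 8.
n = 9, so closeness = 8/8 = 1.

1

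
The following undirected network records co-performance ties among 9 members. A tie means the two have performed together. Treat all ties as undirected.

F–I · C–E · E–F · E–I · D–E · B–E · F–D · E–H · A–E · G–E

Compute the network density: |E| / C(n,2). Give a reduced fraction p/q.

There are 10 edges and 9 nodes, so the maximum possible is C(9,2) = 36.
Density = 10/36 = 5/18.

5/18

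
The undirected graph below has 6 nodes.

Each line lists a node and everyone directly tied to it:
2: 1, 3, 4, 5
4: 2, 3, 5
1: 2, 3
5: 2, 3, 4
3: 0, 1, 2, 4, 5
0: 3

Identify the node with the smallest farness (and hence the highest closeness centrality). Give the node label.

Farness (sum of distances to all others) for each node — 0:9, 1:8, 2:6, 3:5, 4:7, 5:7.
The smallest farness is 5, for 3, so 3 has the highest closeness.

3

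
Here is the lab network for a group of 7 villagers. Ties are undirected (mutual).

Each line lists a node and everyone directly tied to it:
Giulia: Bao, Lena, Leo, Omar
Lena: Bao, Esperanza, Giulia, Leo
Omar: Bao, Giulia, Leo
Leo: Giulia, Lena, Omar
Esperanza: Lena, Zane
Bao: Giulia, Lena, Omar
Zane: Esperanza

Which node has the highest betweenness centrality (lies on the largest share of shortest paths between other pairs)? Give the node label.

Unnormalized betweenness of each node: Bao:1, Esperanza:5, Giulia:4/3, Lena:25/3, Leo:1, Omar:1/3, Zane:0.
Lena has the largest value, 25/3, making it the main broker — the node through which the most shortest paths run.

Lena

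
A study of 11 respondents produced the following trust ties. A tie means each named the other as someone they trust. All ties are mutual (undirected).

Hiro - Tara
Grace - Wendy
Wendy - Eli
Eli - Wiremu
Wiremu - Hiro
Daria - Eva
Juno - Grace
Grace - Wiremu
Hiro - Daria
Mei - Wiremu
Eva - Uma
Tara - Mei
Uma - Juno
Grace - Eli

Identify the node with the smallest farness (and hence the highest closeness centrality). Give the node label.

Wiremu

Farness (sum of distances to all others) for each node — Daria:24, Eli:22, Eva:27, Grace:19, Hiro:20, Juno:23, Mei:25, Tara:27, Uma:26, Wendy:27, Wiremu:18.
The smallest farness is 18, for Wiremu, so Wiremu has the highest closeness.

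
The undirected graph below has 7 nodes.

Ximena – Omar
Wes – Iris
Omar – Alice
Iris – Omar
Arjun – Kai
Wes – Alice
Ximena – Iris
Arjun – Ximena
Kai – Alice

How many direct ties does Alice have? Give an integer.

3

Alice is directly tied to Kai, Omar, and Wes. That is 3 neighbors, so the degree of Alice is 3.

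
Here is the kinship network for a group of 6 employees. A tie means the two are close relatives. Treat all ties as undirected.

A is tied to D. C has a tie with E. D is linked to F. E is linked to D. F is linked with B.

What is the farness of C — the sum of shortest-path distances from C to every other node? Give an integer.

Distances from C: A:3, B:4, D:2, E:1, F:3.
Sum = 3 + 4 + 2 + 1 + 3 = 13.

13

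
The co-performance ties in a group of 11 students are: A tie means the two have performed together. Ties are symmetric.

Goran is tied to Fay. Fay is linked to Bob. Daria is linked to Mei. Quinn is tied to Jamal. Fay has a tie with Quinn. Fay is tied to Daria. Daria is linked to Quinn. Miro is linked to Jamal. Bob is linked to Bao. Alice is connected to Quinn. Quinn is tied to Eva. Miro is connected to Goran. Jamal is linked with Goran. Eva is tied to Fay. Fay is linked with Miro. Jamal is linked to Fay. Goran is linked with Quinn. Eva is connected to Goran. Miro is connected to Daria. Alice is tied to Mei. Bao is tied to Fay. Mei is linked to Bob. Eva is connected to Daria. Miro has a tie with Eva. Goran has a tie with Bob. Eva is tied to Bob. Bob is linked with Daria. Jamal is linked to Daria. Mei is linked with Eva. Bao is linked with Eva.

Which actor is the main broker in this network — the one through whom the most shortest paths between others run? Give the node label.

Unnormalized betweenness of each node: Alice:1/3, Bao:0, Bob:29/12, Daria:129/35, Eva:192/35, Fay:1873/420, Goran:289/210, Jamal:107/210, Mei:39/14, Miro:11/30, Quinn:586/105.
Quinn has the largest value, 586/105, making it the main broker — the node through which the most shortest paths run.

Quinn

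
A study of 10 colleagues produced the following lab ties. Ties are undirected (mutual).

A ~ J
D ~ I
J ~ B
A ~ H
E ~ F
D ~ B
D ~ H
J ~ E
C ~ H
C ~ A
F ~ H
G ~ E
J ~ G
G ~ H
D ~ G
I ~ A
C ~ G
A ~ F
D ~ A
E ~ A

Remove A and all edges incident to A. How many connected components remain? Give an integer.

1

A's neighbors (C, D, E, F, H, I, and J) remain reachable from one another through other ties, so the rest of the network stays in one piece.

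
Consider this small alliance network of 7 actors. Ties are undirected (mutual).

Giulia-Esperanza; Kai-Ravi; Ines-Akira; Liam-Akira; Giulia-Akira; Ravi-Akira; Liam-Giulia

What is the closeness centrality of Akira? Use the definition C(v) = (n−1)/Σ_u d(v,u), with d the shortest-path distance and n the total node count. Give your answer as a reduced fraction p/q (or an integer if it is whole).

Distances from Akira: Esperanza:2, Giulia:1, Ines:1, Kai:2, Liam:1, Ravi:1. Sum = 8.
n = 7, so closeness = 6/8 = 3/4.

3/4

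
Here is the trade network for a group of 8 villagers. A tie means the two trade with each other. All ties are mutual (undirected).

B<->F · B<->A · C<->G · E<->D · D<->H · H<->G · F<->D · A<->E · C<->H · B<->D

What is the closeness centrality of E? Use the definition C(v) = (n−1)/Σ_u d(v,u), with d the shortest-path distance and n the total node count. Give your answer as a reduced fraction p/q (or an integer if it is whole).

Distances from E: A:1, B:2, C:3, D:1, F:2, G:3, H:2. Sum = 14.
n = 8, so closeness = 7/14 = 1/2.

1/2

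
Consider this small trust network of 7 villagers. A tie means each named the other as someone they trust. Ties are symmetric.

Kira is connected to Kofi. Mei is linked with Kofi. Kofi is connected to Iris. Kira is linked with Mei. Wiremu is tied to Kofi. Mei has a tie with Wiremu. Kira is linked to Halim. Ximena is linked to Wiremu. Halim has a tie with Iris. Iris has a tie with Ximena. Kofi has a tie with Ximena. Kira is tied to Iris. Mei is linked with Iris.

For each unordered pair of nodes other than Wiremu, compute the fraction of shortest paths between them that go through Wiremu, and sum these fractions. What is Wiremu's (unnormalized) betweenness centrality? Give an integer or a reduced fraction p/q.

Pairs whose geodesics pass through Wiremu — Ximena–Mei: 1/3.
All other pairs contribute 0.
Summing the contributions gives betweenness(Wiremu) = 1/3.

1/3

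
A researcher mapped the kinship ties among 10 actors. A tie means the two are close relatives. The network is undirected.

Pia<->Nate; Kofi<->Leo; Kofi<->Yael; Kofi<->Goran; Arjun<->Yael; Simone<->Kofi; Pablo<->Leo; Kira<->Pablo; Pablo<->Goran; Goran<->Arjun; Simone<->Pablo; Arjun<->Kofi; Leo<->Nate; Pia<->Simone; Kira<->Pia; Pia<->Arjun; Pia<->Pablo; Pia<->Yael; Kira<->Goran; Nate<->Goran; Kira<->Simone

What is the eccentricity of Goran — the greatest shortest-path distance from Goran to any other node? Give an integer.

2

Distances from Goran: Arjun:1, Kira:1, Kofi:1, Leo:2, Nate:1, Pablo:1, Pia:2, Simone:2, Yael:2.
The largest is 2 (to Pia, Leo, Simone, and Yael), so the eccentricity of Goran is 2.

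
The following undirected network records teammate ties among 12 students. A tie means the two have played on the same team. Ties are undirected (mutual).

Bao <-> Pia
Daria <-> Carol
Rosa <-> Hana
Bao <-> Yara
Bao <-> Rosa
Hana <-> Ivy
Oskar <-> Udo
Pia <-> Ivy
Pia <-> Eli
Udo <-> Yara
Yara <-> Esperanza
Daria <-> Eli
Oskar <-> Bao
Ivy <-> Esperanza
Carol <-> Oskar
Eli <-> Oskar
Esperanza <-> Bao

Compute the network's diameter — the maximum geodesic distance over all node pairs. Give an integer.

4

Eccentricity of each node (its greatest distance to any other): Bao:3, Carol:4, Daria:4, Eli:3, Esperanza:4, Hana:4, Ivy:4, Oskar:3, Pia:3, Rosa:4, Udo:4, Yara:4.
The maximum eccentricity is 4, realized for instance by the pair Udo–Hana via Udo – Yara – Bao – Rosa – Hana. So the diameter is 4.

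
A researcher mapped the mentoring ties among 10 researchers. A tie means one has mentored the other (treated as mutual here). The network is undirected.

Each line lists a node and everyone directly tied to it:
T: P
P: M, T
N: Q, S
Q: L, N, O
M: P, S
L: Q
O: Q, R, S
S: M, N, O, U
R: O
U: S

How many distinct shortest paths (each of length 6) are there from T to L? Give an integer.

2

The shortest distance is 6. The length-6 paths are: T–P–M–S–O–Q–L; T–P–M–S–N–Q–L.
That gives 2 distinct shortest paths.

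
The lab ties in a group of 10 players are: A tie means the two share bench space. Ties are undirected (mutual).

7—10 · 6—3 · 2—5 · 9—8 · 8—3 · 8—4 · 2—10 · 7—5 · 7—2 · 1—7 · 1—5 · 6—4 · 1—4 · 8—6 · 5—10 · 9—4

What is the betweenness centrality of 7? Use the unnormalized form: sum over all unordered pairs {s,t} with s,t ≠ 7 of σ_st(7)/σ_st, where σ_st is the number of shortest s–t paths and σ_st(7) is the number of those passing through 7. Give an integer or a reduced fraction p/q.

Pairs whose geodesics pass through 7 — 10–1: 1/2; 10–6: 1/2; 10–3: 2/4; 10–4: 1/2; 10–8: 1/2; 10–9: 1/2; 2–1: 1/2; 2–6: 1/2; 2–3: 2/4; 2–4: 1/2; 2–8: 1/2; 2–9: 1/2.
All other pairs contribute 0.
Summing the contributions gives betweenness(7) = 6.

6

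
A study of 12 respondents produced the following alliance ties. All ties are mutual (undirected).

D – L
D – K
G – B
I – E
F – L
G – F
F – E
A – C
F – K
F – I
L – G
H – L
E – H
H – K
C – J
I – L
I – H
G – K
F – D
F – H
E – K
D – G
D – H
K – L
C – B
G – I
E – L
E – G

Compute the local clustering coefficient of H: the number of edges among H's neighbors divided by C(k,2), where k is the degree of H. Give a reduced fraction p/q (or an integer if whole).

H's neighbors: D, E, F, I, K, and L (k = 6).
Possible neighbor pairs: C(6,2) = 15. Edges among them: D–F, D–K, D–L, E–F, E–I, E–K, E–L, F–I, F–K, F–L, I–L, K–L → e = 12.
Clustering(H) = 12/15 = 4/5.

4/5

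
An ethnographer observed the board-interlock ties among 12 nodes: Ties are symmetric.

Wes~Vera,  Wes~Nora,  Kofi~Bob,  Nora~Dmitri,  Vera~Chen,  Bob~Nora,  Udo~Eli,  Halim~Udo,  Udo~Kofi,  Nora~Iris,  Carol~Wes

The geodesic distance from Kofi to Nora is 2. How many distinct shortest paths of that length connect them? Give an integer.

1

The shortest distance is 2, and the only length-2 path is Kofi–Bob–Nora. So there is exactly 1 shortest path.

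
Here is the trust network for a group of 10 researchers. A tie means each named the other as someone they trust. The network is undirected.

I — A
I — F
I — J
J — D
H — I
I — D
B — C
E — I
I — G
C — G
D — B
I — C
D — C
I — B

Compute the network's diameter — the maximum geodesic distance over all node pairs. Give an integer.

2

Eccentricity of each node (its greatest distance to any other): A:2, B:2, C:2, D:2, E:2, F:2, G:2, H:2, I:1, J:2.
The maximum eccentricity is 2, realized for instance by the pair C–E via C – I – E. So the diameter is 2.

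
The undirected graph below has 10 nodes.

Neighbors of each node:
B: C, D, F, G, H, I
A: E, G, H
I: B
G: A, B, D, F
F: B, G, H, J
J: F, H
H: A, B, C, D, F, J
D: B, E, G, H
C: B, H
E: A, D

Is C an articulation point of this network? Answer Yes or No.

No

Even without C, every remaining node can still reach every other (the residual graph is connected), so C is not a cut vertex.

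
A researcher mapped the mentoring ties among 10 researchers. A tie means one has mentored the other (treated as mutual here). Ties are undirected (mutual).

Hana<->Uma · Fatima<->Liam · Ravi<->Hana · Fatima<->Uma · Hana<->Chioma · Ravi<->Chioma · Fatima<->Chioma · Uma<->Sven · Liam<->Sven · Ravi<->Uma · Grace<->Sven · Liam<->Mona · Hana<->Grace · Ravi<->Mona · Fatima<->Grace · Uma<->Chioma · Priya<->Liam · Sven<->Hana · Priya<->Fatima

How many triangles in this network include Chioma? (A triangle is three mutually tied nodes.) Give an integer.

Chioma's neighbors: Fatima, Hana, Ravi, and Uma.
Neighbor pairs that are themselves tied: Chioma–Fatima–Uma; Chioma–Hana–Ravi; Chioma–Hana–Uma; Chioma–Ravi–Uma. Each forms one triangle with Chioma, for 4 in total.

4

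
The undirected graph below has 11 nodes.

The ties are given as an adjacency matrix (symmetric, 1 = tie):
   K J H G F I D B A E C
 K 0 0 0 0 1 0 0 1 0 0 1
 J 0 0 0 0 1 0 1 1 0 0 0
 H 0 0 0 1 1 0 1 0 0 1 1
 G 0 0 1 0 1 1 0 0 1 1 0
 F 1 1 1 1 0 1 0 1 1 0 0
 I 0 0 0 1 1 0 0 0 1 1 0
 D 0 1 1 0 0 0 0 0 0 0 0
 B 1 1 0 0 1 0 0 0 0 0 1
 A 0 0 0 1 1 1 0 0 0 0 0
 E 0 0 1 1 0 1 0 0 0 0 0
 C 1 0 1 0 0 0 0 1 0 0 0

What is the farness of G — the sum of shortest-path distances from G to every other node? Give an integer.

15

Distances from G: A:1, B:2, C:2, D:2, E:1, F:1, H:1, I:1, J:2, K:2.
Sum = 1 + 2 + 2 + 2 + 1 + 1 + 1 + 1 + 2 + 2 = 15.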